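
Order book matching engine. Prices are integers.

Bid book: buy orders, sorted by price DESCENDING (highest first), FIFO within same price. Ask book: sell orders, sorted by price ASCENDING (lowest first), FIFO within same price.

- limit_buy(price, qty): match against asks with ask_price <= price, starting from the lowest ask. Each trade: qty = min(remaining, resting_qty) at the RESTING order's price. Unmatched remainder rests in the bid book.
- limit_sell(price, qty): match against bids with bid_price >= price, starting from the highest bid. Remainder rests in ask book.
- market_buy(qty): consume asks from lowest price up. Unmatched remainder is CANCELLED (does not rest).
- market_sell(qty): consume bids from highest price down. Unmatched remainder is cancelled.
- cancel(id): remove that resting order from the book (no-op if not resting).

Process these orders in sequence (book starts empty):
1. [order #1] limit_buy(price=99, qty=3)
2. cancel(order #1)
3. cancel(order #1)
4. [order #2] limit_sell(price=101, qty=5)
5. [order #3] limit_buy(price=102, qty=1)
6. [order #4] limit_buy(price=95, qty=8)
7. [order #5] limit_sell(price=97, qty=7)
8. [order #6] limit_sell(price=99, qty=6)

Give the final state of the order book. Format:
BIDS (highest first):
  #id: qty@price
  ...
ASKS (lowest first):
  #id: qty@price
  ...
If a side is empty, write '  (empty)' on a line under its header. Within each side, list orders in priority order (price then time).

After op 1 [order #1] limit_buy(price=99, qty=3): fills=none; bids=[#1:3@99] asks=[-]
After op 2 cancel(order #1): fills=none; bids=[-] asks=[-]
After op 3 cancel(order #1): fills=none; bids=[-] asks=[-]
After op 4 [order #2] limit_sell(price=101, qty=5): fills=none; bids=[-] asks=[#2:5@101]
After op 5 [order #3] limit_buy(price=102, qty=1): fills=#3x#2:1@101; bids=[-] asks=[#2:4@101]
After op 6 [order #4] limit_buy(price=95, qty=8): fills=none; bids=[#4:8@95] asks=[#2:4@101]
After op 7 [order #5] limit_sell(price=97, qty=7): fills=none; bids=[#4:8@95] asks=[#5:7@97 #2:4@101]
After op 8 [order #6] limit_sell(price=99, qty=6): fills=none; bids=[#4:8@95] asks=[#5:7@97 #6:6@99 #2:4@101]

Answer: BIDS (highest first):
  #4: 8@95
ASKS (lowest first):
  #5: 7@97
  #6: 6@99
  #2: 4@101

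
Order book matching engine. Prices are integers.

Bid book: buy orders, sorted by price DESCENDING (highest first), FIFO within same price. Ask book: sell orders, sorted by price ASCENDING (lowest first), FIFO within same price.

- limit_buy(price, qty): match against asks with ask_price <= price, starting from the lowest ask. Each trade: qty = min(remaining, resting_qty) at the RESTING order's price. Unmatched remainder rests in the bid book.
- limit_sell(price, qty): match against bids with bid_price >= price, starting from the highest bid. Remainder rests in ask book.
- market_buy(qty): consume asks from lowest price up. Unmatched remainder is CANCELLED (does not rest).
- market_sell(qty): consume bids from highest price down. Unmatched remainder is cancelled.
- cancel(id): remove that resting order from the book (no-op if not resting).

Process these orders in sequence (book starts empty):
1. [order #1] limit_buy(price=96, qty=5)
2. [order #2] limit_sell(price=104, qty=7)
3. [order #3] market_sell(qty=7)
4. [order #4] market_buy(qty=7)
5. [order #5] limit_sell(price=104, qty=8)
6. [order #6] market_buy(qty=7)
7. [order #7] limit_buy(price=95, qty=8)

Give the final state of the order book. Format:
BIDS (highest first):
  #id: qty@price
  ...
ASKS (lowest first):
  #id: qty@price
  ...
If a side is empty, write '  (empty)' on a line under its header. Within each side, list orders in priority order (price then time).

Answer: BIDS (highest first):
  #7: 8@95
ASKS (lowest first):
  #5: 1@104

Derivation:
After op 1 [order #1] limit_buy(price=96, qty=5): fills=none; bids=[#1:5@96] asks=[-]
After op 2 [order #2] limit_sell(price=104, qty=7): fills=none; bids=[#1:5@96] asks=[#2:7@104]
After op 3 [order #3] market_sell(qty=7): fills=#1x#3:5@96; bids=[-] asks=[#2:7@104]
After op 4 [order #4] market_buy(qty=7): fills=#4x#2:7@104; bids=[-] asks=[-]
After op 5 [order #5] limit_sell(price=104, qty=8): fills=none; bids=[-] asks=[#5:8@104]
After op 6 [order #6] market_buy(qty=7): fills=#6x#5:7@104; bids=[-] asks=[#5:1@104]
After op 7 [order #7] limit_buy(price=95, qty=8): fills=none; bids=[#7:8@95] asks=[#5:1@104]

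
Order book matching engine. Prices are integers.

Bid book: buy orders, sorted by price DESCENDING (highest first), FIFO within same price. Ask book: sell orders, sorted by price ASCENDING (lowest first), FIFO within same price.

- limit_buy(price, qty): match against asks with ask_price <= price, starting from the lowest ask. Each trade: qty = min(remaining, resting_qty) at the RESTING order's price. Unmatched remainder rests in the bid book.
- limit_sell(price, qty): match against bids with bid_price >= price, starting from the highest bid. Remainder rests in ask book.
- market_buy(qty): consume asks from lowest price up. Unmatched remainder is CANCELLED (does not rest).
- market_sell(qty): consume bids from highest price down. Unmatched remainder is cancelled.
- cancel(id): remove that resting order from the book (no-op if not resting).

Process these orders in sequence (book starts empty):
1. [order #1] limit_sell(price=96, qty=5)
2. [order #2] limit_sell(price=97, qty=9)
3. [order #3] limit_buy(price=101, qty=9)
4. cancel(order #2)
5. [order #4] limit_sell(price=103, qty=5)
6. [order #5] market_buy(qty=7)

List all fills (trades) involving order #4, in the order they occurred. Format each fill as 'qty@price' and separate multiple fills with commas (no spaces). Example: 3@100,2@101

After op 1 [order #1] limit_sell(price=96, qty=5): fills=none; bids=[-] asks=[#1:5@96]
After op 2 [order #2] limit_sell(price=97, qty=9): fills=none; bids=[-] asks=[#1:5@96 #2:9@97]
After op 3 [order #3] limit_buy(price=101, qty=9): fills=#3x#1:5@96 #3x#2:4@97; bids=[-] asks=[#2:5@97]
After op 4 cancel(order #2): fills=none; bids=[-] asks=[-]
After op 5 [order #4] limit_sell(price=103, qty=5): fills=none; bids=[-] asks=[#4:5@103]
After op 6 [order #5] market_buy(qty=7): fills=#5x#4:5@103; bids=[-] asks=[-]

Answer: 5@103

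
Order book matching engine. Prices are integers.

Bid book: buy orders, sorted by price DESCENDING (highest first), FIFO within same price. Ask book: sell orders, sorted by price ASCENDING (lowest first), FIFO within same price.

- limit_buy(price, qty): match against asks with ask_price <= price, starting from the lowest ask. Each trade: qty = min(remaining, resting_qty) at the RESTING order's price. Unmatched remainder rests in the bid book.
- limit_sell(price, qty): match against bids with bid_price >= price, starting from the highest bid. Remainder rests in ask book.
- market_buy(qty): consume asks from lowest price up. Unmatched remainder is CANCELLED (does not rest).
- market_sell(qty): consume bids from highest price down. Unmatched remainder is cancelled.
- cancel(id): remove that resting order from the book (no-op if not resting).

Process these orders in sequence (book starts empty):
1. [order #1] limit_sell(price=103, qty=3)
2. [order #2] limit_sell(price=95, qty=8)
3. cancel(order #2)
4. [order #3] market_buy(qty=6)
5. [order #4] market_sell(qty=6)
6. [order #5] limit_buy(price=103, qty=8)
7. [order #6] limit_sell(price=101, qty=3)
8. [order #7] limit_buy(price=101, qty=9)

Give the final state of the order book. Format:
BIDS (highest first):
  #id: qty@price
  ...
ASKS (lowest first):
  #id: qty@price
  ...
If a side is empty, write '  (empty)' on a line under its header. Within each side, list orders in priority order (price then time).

Answer: BIDS (highest first):
  #5: 5@103
  #7: 9@101
ASKS (lowest first):
  (empty)

Derivation:
After op 1 [order #1] limit_sell(price=103, qty=3): fills=none; bids=[-] asks=[#1:3@103]
After op 2 [order #2] limit_sell(price=95, qty=8): fills=none; bids=[-] asks=[#2:8@95 #1:3@103]
After op 3 cancel(order #2): fills=none; bids=[-] asks=[#1:3@103]
After op 4 [order #3] market_buy(qty=6): fills=#3x#1:3@103; bids=[-] asks=[-]
After op 5 [order #4] market_sell(qty=6): fills=none; bids=[-] asks=[-]
After op 6 [order #5] limit_buy(price=103, qty=8): fills=none; bids=[#5:8@103] asks=[-]
After op 7 [order #6] limit_sell(price=101, qty=3): fills=#5x#6:3@103; bids=[#5:5@103] asks=[-]
After op 8 [order #7] limit_buy(price=101, qty=9): fills=none; bids=[#5:5@103 #7:9@101] asks=[-]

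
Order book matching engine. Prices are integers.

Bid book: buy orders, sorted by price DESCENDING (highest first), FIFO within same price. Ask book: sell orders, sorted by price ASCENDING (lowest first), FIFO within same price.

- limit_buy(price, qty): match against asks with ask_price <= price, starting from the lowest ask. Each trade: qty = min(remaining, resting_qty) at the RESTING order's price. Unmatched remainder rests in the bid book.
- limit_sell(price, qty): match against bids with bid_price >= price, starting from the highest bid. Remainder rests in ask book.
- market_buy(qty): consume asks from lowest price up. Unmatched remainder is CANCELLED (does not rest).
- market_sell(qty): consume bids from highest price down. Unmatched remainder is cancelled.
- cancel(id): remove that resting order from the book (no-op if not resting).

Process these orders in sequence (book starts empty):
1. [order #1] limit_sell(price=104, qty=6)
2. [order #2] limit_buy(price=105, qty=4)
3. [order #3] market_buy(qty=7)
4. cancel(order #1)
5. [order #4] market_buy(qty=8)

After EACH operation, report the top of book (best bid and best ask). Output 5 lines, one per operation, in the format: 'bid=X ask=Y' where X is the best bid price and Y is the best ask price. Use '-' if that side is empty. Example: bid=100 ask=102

Answer: bid=- ask=104
bid=- ask=104
bid=- ask=-
bid=- ask=-
bid=- ask=-

Derivation:
After op 1 [order #1] limit_sell(price=104, qty=6): fills=none; bids=[-] asks=[#1:6@104]
After op 2 [order #2] limit_buy(price=105, qty=4): fills=#2x#1:4@104; bids=[-] asks=[#1:2@104]
After op 3 [order #3] market_buy(qty=7): fills=#3x#1:2@104; bids=[-] asks=[-]
After op 4 cancel(order #1): fills=none; bids=[-] asks=[-]
After op 5 [order #4] market_buy(qty=8): fills=none; bids=[-] asks=[-]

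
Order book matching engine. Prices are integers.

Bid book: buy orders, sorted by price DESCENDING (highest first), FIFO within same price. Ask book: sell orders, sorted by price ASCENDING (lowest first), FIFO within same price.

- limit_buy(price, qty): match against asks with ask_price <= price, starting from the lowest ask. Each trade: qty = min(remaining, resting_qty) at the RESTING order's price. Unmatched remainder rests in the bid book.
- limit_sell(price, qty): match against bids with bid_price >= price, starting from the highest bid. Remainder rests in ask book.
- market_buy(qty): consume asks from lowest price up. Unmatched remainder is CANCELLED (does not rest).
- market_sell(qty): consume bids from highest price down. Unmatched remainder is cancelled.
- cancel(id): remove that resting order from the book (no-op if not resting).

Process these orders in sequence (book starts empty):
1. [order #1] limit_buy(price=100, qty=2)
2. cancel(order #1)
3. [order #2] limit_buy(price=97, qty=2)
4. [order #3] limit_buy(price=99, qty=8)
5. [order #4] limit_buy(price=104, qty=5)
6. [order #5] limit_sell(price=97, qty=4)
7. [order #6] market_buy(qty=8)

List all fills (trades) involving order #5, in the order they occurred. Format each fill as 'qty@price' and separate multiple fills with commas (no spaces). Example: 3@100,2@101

After op 1 [order #1] limit_buy(price=100, qty=2): fills=none; bids=[#1:2@100] asks=[-]
After op 2 cancel(order #1): fills=none; bids=[-] asks=[-]
After op 3 [order #2] limit_buy(price=97, qty=2): fills=none; bids=[#2:2@97] asks=[-]
After op 4 [order #3] limit_buy(price=99, qty=8): fills=none; bids=[#3:8@99 #2:2@97] asks=[-]
After op 5 [order #4] limit_buy(price=104, qty=5): fills=none; bids=[#4:5@104 #3:8@99 #2:2@97] asks=[-]
After op 6 [order #5] limit_sell(price=97, qty=4): fills=#4x#5:4@104; bids=[#4:1@104 #3:8@99 #2:2@97] asks=[-]
After op 7 [order #6] market_buy(qty=8): fills=none; bids=[#4:1@104 #3:8@99 #2:2@97] asks=[-]

Answer: 4@104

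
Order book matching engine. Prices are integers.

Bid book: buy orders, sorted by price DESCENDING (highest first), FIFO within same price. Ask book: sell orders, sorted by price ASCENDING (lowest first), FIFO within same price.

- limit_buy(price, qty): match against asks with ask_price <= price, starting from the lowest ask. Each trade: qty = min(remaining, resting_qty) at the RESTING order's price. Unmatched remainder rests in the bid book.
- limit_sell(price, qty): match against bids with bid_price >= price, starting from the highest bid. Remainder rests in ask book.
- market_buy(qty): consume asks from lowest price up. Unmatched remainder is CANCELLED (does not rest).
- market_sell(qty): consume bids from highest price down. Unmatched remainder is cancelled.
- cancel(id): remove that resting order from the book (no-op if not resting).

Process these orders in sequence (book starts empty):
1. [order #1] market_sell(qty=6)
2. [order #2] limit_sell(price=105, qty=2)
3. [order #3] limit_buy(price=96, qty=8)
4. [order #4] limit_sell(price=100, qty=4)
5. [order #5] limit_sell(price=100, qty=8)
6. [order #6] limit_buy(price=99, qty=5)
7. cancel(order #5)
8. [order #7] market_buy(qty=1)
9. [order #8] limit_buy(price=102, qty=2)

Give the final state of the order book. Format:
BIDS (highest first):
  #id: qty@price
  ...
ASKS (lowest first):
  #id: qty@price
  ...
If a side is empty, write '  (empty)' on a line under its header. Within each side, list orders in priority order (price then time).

After op 1 [order #1] market_sell(qty=6): fills=none; bids=[-] asks=[-]
After op 2 [order #2] limit_sell(price=105, qty=2): fills=none; bids=[-] asks=[#2:2@105]
After op 3 [order #3] limit_buy(price=96, qty=8): fills=none; bids=[#3:8@96] asks=[#2:2@105]
After op 4 [order #4] limit_sell(price=100, qty=4): fills=none; bids=[#3:8@96] asks=[#4:4@100 #2:2@105]
After op 5 [order #5] limit_sell(price=100, qty=8): fills=none; bids=[#3:8@96] asks=[#4:4@100 #5:8@100 #2:2@105]
After op 6 [order #6] limit_buy(price=99, qty=5): fills=none; bids=[#6:5@99 #3:8@96] asks=[#4:4@100 #5:8@100 #2:2@105]
After op 7 cancel(order #5): fills=none; bids=[#6:5@99 #3:8@96] asks=[#4:4@100 #2:2@105]
After op 8 [order #7] market_buy(qty=1): fills=#7x#4:1@100; bids=[#6:5@99 #3:8@96] asks=[#4:3@100 #2:2@105]
After op 9 [order #8] limit_buy(price=102, qty=2): fills=#8x#4:2@100; bids=[#6:5@99 #3:8@96] asks=[#4:1@100 #2:2@105]

Answer: BIDS (highest first):
  #6: 5@99
  #3: 8@96
ASKS (lowest first):
  #4: 1@100
  #2: 2@105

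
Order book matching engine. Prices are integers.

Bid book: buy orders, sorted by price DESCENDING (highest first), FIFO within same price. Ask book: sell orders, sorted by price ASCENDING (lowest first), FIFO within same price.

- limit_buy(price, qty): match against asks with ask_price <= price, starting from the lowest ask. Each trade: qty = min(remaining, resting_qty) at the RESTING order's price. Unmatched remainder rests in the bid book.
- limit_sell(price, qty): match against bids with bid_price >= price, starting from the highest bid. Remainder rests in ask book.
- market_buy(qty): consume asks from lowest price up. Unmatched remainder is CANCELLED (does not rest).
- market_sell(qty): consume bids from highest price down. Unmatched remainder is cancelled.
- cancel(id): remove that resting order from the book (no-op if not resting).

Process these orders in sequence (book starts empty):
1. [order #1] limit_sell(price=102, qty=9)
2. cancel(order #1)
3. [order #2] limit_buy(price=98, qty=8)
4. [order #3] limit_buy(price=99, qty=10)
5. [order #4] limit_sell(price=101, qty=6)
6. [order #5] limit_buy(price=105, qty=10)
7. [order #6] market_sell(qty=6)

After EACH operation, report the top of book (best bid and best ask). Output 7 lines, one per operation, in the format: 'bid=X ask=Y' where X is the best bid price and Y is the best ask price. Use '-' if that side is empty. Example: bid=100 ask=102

Answer: bid=- ask=102
bid=- ask=-
bid=98 ask=-
bid=99 ask=-
bid=99 ask=101
bid=105 ask=-
bid=99 ask=-

Derivation:
After op 1 [order #1] limit_sell(price=102, qty=9): fills=none; bids=[-] asks=[#1:9@102]
After op 2 cancel(order #1): fills=none; bids=[-] asks=[-]
After op 3 [order #2] limit_buy(price=98, qty=8): fills=none; bids=[#2:8@98] asks=[-]
After op 4 [order #3] limit_buy(price=99, qty=10): fills=none; bids=[#3:10@99 #2:8@98] asks=[-]
After op 5 [order #4] limit_sell(price=101, qty=6): fills=none; bids=[#3:10@99 #2:8@98] asks=[#4:6@101]
After op 6 [order #5] limit_buy(price=105, qty=10): fills=#5x#4:6@101; bids=[#5:4@105 #3:10@99 #2:8@98] asks=[-]
After op 7 [order #6] market_sell(qty=6): fills=#5x#6:4@105 #3x#6:2@99; bids=[#3:8@99 #2:8@98] asks=[-]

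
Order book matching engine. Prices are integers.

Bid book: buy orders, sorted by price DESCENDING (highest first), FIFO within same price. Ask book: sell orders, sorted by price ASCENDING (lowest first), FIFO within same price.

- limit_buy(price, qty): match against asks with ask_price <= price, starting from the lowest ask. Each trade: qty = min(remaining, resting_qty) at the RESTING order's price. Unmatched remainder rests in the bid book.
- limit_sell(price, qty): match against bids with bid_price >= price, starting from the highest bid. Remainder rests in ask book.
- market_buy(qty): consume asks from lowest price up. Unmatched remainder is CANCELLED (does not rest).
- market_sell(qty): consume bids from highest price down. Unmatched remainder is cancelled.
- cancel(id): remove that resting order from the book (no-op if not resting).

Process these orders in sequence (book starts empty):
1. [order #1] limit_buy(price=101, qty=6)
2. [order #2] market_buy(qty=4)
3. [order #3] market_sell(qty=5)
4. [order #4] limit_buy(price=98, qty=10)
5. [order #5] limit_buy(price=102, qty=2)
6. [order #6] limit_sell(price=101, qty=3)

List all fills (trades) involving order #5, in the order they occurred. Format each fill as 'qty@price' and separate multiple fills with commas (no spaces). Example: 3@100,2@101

Answer: 2@102

Derivation:
After op 1 [order #1] limit_buy(price=101, qty=6): fills=none; bids=[#1:6@101] asks=[-]
After op 2 [order #2] market_buy(qty=4): fills=none; bids=[#1:6@101] asks=[-]
After op 3 [order #3] market_sell(qty=5): fills=#1x#3:5@101; bids=[#1:1@101] asks=[-]
After op 4 [order #4] limit_buy(price=98, qty=10): fills=none; bids=[#1:1@101 #4:10@98] asks=[-]
After op 5 [order #5] limit_buy(price=102, qty=2): fills=none; bids=[#5:2@102 #1:1@101 #4:10@98] asks=[-]
After op 6 [order #6] limit_sell(price=101, qty=3): fills=#5x#6:2@102 #1x#6:1@101; bids=[#4:10@98] asks=[-]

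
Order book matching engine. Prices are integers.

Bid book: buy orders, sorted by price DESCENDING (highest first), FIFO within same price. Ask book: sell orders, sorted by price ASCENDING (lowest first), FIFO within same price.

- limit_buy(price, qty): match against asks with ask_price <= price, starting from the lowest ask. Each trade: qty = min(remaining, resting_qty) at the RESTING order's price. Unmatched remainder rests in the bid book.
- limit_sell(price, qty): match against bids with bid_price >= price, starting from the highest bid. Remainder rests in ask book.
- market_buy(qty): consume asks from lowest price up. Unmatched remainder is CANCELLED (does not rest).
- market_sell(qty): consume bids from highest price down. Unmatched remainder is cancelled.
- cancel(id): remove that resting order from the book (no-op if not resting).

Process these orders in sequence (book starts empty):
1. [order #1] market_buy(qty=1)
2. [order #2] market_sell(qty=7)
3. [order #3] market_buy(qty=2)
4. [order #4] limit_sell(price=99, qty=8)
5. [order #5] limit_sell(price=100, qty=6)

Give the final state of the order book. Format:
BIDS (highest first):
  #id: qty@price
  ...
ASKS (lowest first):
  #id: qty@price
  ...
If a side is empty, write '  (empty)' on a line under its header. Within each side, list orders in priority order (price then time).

After op 1 [order #1] market_buy(qty=1): fills=none; bids=[-] asks=[-]
After op 2 [order #2] market_sell(qty=7): fills=none; bids=[-] asks=[-]
After op 3 [order #3] market_buy(qty=2): fills=none; bids=[-] asks=[-]
After op 4 [order #4] limit_sell(price=99, qty=8): fills=none; bids=[-] asks=[#4:8@99]
After op 5 [order #5] limit_sell(price=100, qty=6): fills=none; bids=[-] asks=[#4:8@99 #5:6@100]

Answer: BIDS (highest first):
  (empty)
ASKS (lowest first):
  #4: 8@99
  #5: 6@100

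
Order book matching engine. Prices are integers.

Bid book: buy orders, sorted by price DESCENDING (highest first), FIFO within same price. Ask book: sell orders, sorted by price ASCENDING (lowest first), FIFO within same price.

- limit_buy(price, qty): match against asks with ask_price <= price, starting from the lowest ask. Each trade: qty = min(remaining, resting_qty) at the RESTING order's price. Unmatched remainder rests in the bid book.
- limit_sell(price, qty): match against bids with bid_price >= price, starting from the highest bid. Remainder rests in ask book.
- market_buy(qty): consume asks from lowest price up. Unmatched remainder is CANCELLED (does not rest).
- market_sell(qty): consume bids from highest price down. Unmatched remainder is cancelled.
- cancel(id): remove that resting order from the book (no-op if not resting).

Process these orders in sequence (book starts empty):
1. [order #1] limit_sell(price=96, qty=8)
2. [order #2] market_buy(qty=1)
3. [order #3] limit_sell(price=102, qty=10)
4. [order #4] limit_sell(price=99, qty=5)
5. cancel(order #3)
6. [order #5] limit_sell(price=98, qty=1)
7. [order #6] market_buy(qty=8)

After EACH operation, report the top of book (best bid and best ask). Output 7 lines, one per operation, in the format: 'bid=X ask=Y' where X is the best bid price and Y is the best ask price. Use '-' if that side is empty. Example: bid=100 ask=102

After op 1 [order #1] limit_sell(price=96, qty=8): fills=none; bids=[-] asks=[#1:8@96]
After op 2 [order #2] market_buy(qty=1): fills=#2x#1:1@96; bids=[-] asks=[#1:7@96]
After op 3 [order #3] limit_sell(price=102, qty=10): fills=none; bids=[-] asks=[#1:7@96 #3:10@102]
After op 4 [order #4] limit_sell(price=99, qty=5): fills=none; bids=[-] asks=[#1:7@96 #4:5@99 #3:10@102]
After op 5 cancel(order #3): fills=none; bids=[-] asks=[#1:7@96 #4:5@99]
After op 6 [order #5] limit_sell(price=98, qty=1): fills=none; bids=[-] asks=[#1:7@96 #5:1@98 #4:5@99]
After op 7 [order #6] market_buy(qty=8): fills=#6x#1:7@96 #6x#5:1@98; bids=[-] asks=[#4:5@99]

Answer: bid=- ask=96
bid=- ask=96
bid=- ask=96
bid=- ask=96
bid=- ask=96
bid=- ask=96
bid=- ask=99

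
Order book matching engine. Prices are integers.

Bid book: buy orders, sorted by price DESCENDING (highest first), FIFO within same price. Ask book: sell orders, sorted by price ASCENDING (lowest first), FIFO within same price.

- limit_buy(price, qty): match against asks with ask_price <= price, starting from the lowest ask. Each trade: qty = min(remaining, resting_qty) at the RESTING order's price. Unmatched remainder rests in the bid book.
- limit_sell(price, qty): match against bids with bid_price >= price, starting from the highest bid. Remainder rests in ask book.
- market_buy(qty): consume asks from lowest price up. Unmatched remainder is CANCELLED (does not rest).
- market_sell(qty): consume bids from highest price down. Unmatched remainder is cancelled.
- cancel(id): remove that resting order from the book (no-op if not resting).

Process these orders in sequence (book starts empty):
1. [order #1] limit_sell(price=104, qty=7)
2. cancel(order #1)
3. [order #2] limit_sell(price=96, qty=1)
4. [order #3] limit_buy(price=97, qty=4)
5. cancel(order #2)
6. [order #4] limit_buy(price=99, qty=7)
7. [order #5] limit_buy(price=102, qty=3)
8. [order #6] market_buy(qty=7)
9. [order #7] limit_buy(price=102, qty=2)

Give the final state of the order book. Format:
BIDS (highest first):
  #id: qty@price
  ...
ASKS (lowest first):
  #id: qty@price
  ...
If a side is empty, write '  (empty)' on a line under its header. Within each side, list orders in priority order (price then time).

After op 1 [order #1] limit_sell(price=104, qty=7): fills=none; bids=[-] asks=[#1:7@104]
After op 2 cancel(order #1): fills=none; bids=[-] asks=[-]
After op 3 [order #2] limit_sell(price=96, qty=1): fills=none; bids=[-] asks=[#2:1@96]
After op 4 [order #3] limit_buy(price=97, qty=4): fills=#3x#2:1@96; bids=[#3:3@97] asks=[-]
After op 5 cancel(order #2): fills=none; bids=[#3:3@97] asks=[-]
After op 6 [order #4] limit_buy(price=99, qty=7): fills=none; bids=[#4:7@99 #3:3@97] asks=[-]
After op 7 [order #5] limit_buy(price=102, qty=3): fills=none; bids=[#5:3@102 #4:7@99 #3:3@97] asks=[-]
After op 8 [order #6] market_buy(qty=7): fills=none; bids=[#5:3@102 #4:7@99 #3:3@97] asks=[-]
After op 9 [order #7] limit_buy(price=102, qty=2): fills=none; bids=[#5:3@102 #7:2@102 #4:7@99 #3:3@97] asks=[-]

Answer: BIDS (highest first):
  #5: 3@102
  #7: 2@102
  #4: 7@99
  #3: 3@97
ASKS (lowest first):
  (empty)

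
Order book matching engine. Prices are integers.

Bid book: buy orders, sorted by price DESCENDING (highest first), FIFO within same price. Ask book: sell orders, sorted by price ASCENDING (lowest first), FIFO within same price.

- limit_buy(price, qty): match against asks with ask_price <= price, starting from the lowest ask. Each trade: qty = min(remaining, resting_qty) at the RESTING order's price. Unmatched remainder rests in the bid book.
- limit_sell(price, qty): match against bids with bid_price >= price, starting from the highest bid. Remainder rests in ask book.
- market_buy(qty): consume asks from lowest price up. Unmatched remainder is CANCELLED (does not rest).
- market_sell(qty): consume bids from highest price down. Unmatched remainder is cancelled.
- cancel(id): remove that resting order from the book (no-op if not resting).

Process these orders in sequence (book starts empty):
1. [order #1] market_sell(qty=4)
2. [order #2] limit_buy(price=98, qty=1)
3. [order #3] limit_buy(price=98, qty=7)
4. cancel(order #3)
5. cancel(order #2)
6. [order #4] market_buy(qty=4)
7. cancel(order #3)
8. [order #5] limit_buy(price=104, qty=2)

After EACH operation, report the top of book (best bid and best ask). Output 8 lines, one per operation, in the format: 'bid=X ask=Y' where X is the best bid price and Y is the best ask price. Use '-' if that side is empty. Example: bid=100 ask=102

After op 1 [order #1] market_sell(qty=4): fills=none; bids=[-] asks=[-]
After op 2 [order #2] limit_buy(price=98, qty=1): fills=none; bids=[#2:1@98] asks=[-]
After op 3 [order #3] limit_buy(price=98, qty=7): fills=none; bids=[#2:1@98 #3:7@98] asks=[-]
After op 4 cancel(order #3): fills=none; bids=[#2:1@98] asks=[-]
After op 5 cancel(order #2): fills=none; bids=[-] asks=[-]
After op 6 [order #4] market_buy(qty=4): fills=none; bids=[-] asks=[-]
After op 7 cancel(order #3): fills=none; bids=[-] asks=[-]
After op 8 [order #5] limit_buy(price=104, qty=2): fills=none; bids=[#5:2@104] asks=[-]

Answer: bid=- ask=-
bid=98 ask=-
bid=98 ask=-
bid=98 ask=-
bid=- ask=-
bid=- ask=-
bid=- ask=-
bid=104 ask=-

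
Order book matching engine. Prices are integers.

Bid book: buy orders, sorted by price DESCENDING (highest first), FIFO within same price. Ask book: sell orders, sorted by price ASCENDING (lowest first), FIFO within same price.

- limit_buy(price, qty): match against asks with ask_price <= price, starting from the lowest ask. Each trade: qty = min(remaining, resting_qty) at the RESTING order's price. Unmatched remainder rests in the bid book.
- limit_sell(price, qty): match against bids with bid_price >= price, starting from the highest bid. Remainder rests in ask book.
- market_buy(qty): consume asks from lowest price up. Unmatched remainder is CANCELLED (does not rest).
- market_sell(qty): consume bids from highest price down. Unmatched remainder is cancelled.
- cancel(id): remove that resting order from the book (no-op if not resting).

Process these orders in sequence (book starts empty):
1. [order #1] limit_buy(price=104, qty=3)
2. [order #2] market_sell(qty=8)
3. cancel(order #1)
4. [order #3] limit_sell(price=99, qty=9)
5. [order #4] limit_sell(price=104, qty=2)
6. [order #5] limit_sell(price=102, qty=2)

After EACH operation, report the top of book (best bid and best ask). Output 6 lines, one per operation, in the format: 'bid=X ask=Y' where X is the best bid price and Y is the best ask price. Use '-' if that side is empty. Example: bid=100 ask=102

After op 1 [order #1] limit_buy(price=104, qty=3): fills=none; bids=[#1:3@104] asks=[-]
After op 2 [order #2] market_sell(qty=8): fills=#1x#2:3@104; bids=[-] asks=[-]
After op 3 cancel(order #1): fills=none; bids=[-] asks=[-]
After op 4 [order #3] limit_sell(price=99, qty=9): fills=none; bids=[-] asks=[#3:9@99]
After op 5 [order #4] limit_sell(price=104, qty=2): fills=none; bids=[-] asks=[#3:9@99 #4:2@104]
After op 6 [order #5] limit_sell(price=102, qty=2): fills=none; bids=[-] asks=[#3:9@99 #5:2@102 #4:2@104]

Answer: bid=104 ask=-
bid=- ask=-
bid=- ask=-
bid=- ask=99
bid=- ask=99
bid=- ask=99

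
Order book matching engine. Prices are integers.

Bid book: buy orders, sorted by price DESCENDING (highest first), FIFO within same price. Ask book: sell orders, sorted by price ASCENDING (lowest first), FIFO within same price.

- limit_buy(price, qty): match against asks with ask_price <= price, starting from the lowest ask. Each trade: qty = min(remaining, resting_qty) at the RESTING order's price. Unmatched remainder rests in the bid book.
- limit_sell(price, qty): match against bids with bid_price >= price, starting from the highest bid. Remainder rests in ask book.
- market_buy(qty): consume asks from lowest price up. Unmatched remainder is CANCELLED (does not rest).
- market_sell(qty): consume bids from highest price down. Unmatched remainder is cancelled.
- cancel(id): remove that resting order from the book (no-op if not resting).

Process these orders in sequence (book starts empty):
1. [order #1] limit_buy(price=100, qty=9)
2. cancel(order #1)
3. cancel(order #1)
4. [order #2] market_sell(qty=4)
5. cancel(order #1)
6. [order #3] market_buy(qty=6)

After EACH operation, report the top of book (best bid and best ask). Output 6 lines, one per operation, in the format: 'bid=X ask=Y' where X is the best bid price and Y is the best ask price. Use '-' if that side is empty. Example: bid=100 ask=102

Answer: bid=100 ask=-
bid=- ask=-
bid=- ask=-
bid=- ask=-
bid=- ask=-
bid=- ask=-

Derivation:
After op 1 [order #1] limit_buy(price=100, qty=9): fills=none; bids=[#1:9@100] asks=[-]
After op 2 cancel(order #1): fills=none; bids=[-] asks=[-]
After op 3 cancel(order #1): fills=none; bids=[-] asks=[-]
After op 4 [order #2] market_sell(qty=4): fills=none; bids=[-] asks=[-]
After op 5 cancel(order #1): fills=none; bids=[-] asks=[-]
After op 6 [order #3] market_buy(qty=6): fills=none; bids=[-] asks=[-]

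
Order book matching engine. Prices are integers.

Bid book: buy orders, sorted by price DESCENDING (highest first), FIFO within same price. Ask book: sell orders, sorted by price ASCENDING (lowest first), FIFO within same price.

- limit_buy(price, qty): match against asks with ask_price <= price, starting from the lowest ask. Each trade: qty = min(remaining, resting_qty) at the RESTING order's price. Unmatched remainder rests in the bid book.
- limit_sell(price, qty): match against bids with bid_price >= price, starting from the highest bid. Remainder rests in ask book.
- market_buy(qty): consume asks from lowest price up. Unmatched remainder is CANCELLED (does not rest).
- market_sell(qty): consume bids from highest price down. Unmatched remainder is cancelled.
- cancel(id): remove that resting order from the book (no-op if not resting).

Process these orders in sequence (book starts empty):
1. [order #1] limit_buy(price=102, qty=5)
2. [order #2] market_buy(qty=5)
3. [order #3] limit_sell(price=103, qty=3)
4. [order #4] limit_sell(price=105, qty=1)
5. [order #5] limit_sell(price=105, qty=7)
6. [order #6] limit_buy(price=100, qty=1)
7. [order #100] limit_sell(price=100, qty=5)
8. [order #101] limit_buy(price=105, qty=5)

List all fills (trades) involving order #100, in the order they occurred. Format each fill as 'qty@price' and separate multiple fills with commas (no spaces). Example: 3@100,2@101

After op 1 [order #1] limit_buy(price=102, qty=5): fills=none; bids=[#1:5@102] asks=[-]
After op 2 [order #2] market_buy(qty=5): fills=none; bids=[#1:5@102] asks=[-]
After op 3 [order #3] limit_sell(price=103, qty=3): fills=none; bids=[#1:5@102] asks=[#3:3@103]
After op 4 [order #4] limit_sell(price=105, qty=1): fills=none; bids=[#1:5@102] asks=[#3:3@103 #4:1@105]
After op 5 [order #5] limit_sell(price=105, qty=7): fills=none; bids=[#1:5@102] asks=[#3:3@103 #4:1@105 #5:7@105]
After op 6 [order #6] limit_buy(price=100, qty=1): fills=none; bids=[#1:5@102 #6:1@100] asks=[#3:3@103 #4:1@105 #5:7@105]
After op 7 [order #100] limit_sell(price=100, qty=5): fills=#1x#100:5@102; bids=[#6:1@100] asks=[#3:3@103 #4:1@105 #5:7@105]
After op 8 [order #101] limit_buy(price=105, qty=5): fills=#101x#3:3@103 #101x#4:1@105 #101x#5:1@105; bids=[#6:1@100] asks=[#5:6@105]

Answer: 5@102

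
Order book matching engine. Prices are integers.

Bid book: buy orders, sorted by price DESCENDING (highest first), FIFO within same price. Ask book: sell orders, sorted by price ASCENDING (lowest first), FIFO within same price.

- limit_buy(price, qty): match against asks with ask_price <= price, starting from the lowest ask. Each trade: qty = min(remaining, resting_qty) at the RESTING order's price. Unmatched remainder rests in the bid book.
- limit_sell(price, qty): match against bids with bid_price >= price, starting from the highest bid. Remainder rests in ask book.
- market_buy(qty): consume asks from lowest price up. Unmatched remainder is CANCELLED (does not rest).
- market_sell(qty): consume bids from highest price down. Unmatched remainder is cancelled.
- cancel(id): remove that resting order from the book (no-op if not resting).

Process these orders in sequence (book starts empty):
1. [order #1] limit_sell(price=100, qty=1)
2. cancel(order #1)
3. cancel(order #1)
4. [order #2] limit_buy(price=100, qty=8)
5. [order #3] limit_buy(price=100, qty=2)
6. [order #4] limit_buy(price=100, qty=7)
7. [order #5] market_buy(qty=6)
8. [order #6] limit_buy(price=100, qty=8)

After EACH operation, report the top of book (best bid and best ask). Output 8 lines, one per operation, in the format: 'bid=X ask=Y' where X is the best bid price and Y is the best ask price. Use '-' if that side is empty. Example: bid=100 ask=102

After op 1 [order #1] limit_sell(price=100, qty=1): fills=none; bids=[-] asks=[#1:1@100]
After op 2 cancel(order #1): fills=none; bids=[-] asks=[-]
After op 3 cancel(order #1): fills=none; bids=[-] asks=[-]
After op 4 [order #2] limit_buy(price=100, qty=8): fills=none; bids=[#2:8@100] asks=[-]
After op 5 [order #3] limit_buy(price=100, qty=2): fills=none; bids=[#2:8@100 #3:2@100] asks=[-]
After op 6 [order #4] limit_buy(price=100, qty=7): fills=none; bids=[#2:8@100 #3:2@100 #4:7@100] asks=[-]
After op 7 [order #5] market_buy(qty=6): fills=none; bids=[#2:8@100 #3:2@100 #4:7@100] asks=[-]
After op 8 [order #6] limit_buy(price=100, qty=8): fills=none; bids=[#2:8@100 #3:2@100 #4:7@100 #6:8@100] asks=[-]

Answer: bid=- ask=100
bid=- ask=-
bid=- ask=-
bid=100 ask=-
bid=100 ask=-
bid=100 ask=-
bid=100 ask=-
bid=100 ask=-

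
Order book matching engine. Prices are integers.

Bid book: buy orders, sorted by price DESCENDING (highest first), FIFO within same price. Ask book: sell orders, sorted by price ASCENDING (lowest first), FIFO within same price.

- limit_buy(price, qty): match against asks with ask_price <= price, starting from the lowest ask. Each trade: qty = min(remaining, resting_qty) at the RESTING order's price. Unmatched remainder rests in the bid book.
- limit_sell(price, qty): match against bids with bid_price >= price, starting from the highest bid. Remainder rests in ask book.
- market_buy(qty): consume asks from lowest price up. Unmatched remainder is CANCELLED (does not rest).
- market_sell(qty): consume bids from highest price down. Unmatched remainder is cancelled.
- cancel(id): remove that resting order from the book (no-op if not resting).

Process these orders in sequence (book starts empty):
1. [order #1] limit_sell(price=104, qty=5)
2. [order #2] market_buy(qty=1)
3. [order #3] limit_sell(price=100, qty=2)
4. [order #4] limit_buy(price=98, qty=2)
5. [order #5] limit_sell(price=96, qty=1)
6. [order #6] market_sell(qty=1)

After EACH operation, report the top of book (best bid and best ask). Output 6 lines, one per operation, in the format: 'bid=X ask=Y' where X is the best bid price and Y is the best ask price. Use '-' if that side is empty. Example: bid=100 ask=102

Answer: bid=- ask=104
bid=- ask=104
bid=- ask=100
bid=98 ask=100
bid=98 ask=100
bid=- ask=100

Derivation:
After op 1 [order #1] limit_sell(price=104, qty=5): fills=none; bids=[-] asks=[#1:5@104]
After op 2 [order #2] market_buy(qty=1): fills=#2x#1:1@104; bids=[-] asks=[#1:4@104]
After op 3 [order #3] limit_sell(price=100, qty=2): fills=none; bids=[-] asks=[#3:2@100 #1:4@104]
After op 4 [order #4] limit_buy(price=98, qty=2): fills=none; bids=[#4:2@98] asks=[#3:2@100 #1:4@104]
After op 5 [order #5] limit_sell(price=96, qty=1): fills=#4x#5:1@98; bids=[#4:1@98] asks=[#3:2@100 #1:4@104]
After op 6 [order #6] market_sell(qty=1): fills=#4x#6:1@98; bids=[-] asks=[#3:2@100 #1:4@104]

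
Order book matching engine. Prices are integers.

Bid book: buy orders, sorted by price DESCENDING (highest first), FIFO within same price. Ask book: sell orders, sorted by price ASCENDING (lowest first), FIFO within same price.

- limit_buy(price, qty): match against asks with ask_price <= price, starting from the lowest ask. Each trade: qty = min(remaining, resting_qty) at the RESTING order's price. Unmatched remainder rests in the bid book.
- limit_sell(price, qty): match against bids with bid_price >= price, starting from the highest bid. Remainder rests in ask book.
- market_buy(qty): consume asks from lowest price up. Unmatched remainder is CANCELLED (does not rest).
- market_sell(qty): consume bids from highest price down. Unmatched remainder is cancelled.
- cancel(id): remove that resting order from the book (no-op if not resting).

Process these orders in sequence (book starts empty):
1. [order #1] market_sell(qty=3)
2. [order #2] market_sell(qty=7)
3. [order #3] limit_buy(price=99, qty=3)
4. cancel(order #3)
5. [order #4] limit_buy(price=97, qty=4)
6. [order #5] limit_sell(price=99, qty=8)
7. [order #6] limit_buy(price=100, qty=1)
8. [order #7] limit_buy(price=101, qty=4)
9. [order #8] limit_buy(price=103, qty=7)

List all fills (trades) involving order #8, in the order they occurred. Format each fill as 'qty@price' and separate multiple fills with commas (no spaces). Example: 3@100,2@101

Answer: 3@99

Derivation:
After op 1 [order #1] market_sell(qty=3): fills=none; bids=[-] asks=[-]
After op 2 [order #2] market_sell(qty=7): fills=none; bids=[-] asks=[-]
After op 3 [order #3] limit_buy(price=99, qty=3): fills=none; bids=[#3:3@99] asks=[-]
After op 4 cancel(order #3): fills=none; bids=[-] asks=[-]
After op 5 [order #4] limit_buy(price=97, qty=4): fills=none; bids=[#4:4@97] asks=[-]
After op 6 [order #5] limit_sell(price=99, qty=8): fills=none; bids=[#4:4@97] asks=[#5:8@99]
After op 7 [order #6] limit_buy(price=100, qty=1): fills=#6x#5:1@99; bids=[#4:4@97] asks=[#5:7@99]
After op 8 [order #7] limit_buy(price=101, qty=4): fills=#7x#5:4@99; bids=[#4:4@97] asks=[#5:3@99]
After op 9 [order #8] limit_buy(price=103, qty=7): fills=#8x#5:3@99; bids=[#8:4@103 #4:4@97] asks=[-]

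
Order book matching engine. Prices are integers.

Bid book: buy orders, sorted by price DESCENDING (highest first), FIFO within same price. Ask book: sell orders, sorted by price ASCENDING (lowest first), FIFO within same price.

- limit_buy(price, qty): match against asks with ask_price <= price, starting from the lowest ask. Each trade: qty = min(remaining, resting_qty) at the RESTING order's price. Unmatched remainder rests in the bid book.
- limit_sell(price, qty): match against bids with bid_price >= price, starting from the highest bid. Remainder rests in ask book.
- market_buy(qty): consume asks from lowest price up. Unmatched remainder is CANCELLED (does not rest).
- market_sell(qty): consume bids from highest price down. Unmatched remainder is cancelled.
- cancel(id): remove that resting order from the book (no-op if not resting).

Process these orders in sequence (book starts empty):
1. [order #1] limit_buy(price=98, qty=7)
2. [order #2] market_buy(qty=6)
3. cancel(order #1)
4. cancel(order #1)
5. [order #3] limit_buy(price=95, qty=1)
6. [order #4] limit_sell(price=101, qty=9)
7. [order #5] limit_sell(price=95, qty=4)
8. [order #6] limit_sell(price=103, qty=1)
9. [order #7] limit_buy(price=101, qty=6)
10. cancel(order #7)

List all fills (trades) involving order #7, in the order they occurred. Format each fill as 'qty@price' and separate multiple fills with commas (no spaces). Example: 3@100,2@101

Answer: 3@95,3@101

Derivation:
After op 1 [order #1] limit_buy(price=98, qty=7): fills=none; bids=[#1:7@98] asks=[-]
After op 2 [order #2] market_buy(qty=6): fills=none; bids=[#1:7@98] asks=[-]
After op 3 cancel(order #1): fills=none; bids=[-] asks=[-]
After op 4 cancel(order #1): fills=none; bids=[-] asks=[-]
After op 5 [order #3] limit_buy(price=95, qty=1): fills=none; bids=[#3:1@95] asks=[-]
After op 6 [order #4] limit_sell(price=101, qty=9): fills=none; bids=[#3:1@95] asks=[#4:9@101]
After op 7 [order #5] limit_sell(price=95, qty=4): fills=#3x#5:1@95; bids=[-] asks=[#5:3@95 #4:9@101]
After op 8 [order #6] limit_sell(price=103, qty=1): fills=none; bids=[-] asks=[#5:3@95 #4:9@101 #6:1@103]
After op 9 [order #7] limit_buy(price=101, qty=6): fills=#7x#5:3@95 #7x#4:3@101; bids=[-] asks=[#4:6@101 #6:1@103]
After op 10 cancel(order #7): fills=none; bids=[-] asks=[#4:6@101 #6:1@103]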